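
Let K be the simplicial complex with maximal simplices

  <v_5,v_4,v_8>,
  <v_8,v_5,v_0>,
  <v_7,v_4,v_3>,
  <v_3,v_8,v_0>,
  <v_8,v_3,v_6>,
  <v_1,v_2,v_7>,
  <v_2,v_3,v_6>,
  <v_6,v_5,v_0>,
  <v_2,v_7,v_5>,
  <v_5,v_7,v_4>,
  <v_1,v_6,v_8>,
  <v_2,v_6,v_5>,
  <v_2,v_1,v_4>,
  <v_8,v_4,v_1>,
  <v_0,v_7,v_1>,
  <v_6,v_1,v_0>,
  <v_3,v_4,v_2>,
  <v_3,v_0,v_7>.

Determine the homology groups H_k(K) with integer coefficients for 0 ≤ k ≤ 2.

Fix the vertex order v_0 < v_1 < v_2 < v_3 < v_4 < v_5 < v_6 < v_7 < v_8 and write every simplex with vertices in increasing order. Then dim K = 2 and the simplices of K are:

  0-simplices (9): [v_0], [v_1], [v_2], [v_3], [v_4], [v_5], [v_6], [v_7], [v_8]
  1-simplices (27): (27 of them)
  2-simplices (18): (18 of them)

giving chain groups C_0 ≅ Z^9, C_1 ≅ Z^27, C_2 ≅ Z^18.

The boundary map ∂_1: C_1 → C_0 is given by ∂[p,q] = [q] − [p]. For instance
  ∂[v_0,v_7] = [v_7] − [v_0].
The resulting 9×27 matrix has rank 8, and its Smith normal form has invariant factors (1,1,1,1,1,1,1,1).

The boundary map ∂_2: C_2 → C_1 sends each 2-simplex [p,q,r] to [q,r] − [p,r] + [p,q]. For instance
  ∂[v_3,v_4,v_7] = [v_4,v_7] − [v_3,v_7] + [v_3,v_4],
  ∂[v_1,v_2,v_7] = [v_2,v_7] − [v_1,v_7] + [v_1,v_2].
The resulting 27×18 matrix has rank 18, and its Smith normal form has invariant factors (1,1,1,1,1,1,1,1,1,1,1,1,1,1,1,1,1,2).

Now H_k = ker ∂_k / im ∂_{k+1}, so:

  H_0: rank C_0 − rank ∂_1 = 9 − 8 = 1, and the invariant factors of ∂_1 are all 1, so H_0 = Z.
  H_1: rank ker ∂_1 − rank ∂_2 = (27 − 8) − 18 = 1, and ∂_2 has invariant factor 2 > 1, so H_1 = Z ⊕ Z/2.
  H_2: rank ker ∂_2 − rank ∂_3 = (18 − 18) − 0 = 0, and there is no ∂_3, so H_2 = 0.

As a check, the Euler characteristic is 9 − 27 + 18 = 0, which agrees with 1 − 1 + 0 = 0.

H_0 = Z,  H_1 = Z ⊕ Z/2,  H_2 = 0.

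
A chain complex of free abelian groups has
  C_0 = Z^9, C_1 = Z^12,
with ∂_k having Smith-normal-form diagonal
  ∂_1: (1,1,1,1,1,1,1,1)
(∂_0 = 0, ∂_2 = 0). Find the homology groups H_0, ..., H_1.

H_0: b_0 = 9 − 0 − 8 = 1; torsion from ∂_1 factors > 1: none. So H_0 ≅ Z.
H_1: b_1 = 12 − 8 − 0 = 4; torsion from ∂_2 factors > 1: none. So H_1 ≅ Z^4.

H_0 ≅ Z,  H_1 ≅ Z^4.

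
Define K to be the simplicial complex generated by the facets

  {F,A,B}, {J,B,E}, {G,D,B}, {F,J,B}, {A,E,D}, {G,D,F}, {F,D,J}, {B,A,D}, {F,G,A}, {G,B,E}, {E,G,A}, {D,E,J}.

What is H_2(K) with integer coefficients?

H_2 ≅ 0.

Take the total order A < B < D < E < F < G < J on the vertex set. Then K (dimension 2) consists of the simplices:

  0-simplices (7): A, B, D, E, F, G, J
  1-simplices (18): AB, AD, AE, AF, AG, BD, BE, BF, BG, BJ, DE, DF, DG, DJ, EG, EJ, FG, FJ
  2-simplices (12): ABD, ABF, ADE, AEG, AFG, BDG, BEG, BEJ, BFJ, DEJ, DFG, DFJ

giving chain groups C_0 ≅ Z^7, C_1 ≅ Z^18, C_2 ≅ Z^12.

The boundary map ∂_1: C_1 → C_0 sends each edge [p,q] (with p < q) to q − p. For instance
  ∂FJ = J − F.
As a 7×18 matrix over Z this has rank 6, with invariant factors (1,1,1,1,1,1).

∂_2: C_2 → C_1 sends each 2-simplex [p,q,r] to [q,r] − [p,r] + [p,q]. For instance
  ∂BEG = EG − BG + BE,
  ∂DFG = FG − DG + DF.
As a 18×12 matrix over Z this has rank 12, with invariant factors (1,1,1,1,1,1,1,1,1,1,1,2).

Reading off H_k = ker ∂_k / im ∂_{k+1}:

  H_2: rank ker ∂_2 − rank ∂_3 = (12 − 12) − 0 = 0, and there is no ∂_3, so H_2 ≅ 0.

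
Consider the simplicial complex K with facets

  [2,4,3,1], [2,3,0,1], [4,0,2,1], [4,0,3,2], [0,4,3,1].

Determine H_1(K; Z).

Take the total order 0 < 1 < 2 < 3 < 4 on the vertex set. Then K (dimension 3) consists of the simplices:

  0-simplices (5): [0], [1], [2], [3], [4]
  1-simplices (10): [0,1], [0,2], [0,3], [0,4], [1,2], [1,3], [1,4], [2,3], [2,4], [3,4]
  2-simplices (10): [0,1,2], [0,1,3], [0,1,4], [0,2,3], [0,2,4], [0,3,4], [1,2,3], [1,2,4], [1,3,4], [2,3,4]
  3-simplices (5): [0,1,2,3], [0,1,2,4], [0,1,3,4], [0,2,3,4], [1,2,3,4]

giving chain groups C_0 ≅ Z^5, C_1 ≅ Z^10, C_2 ≅ Z^10, C_3 ≅ Z^5.

Boundary ∂_1: C_1 → C_0 is given by ∂[p,q] = [q] − [p]. For instance
  ∂[0,3] = [3] − [0].
This gives a 5×10 integer matrix of rank 4; reducing to Smith normal form yields diagonal entries (1,1,1,1).

The boundary map ∂_2: C_2 → C_1 sends each 2-simplex [p,q,r] to [q,r] − [p,r] + [p,q]. For instance
  ∂[2,3,4] = [3,4] − [2,4] + [2,3],
  ∂[1,3,4] = [3,4] − [1,4] + [1,3].
The 10×10 boundary matrix has rank 6 and Smith normal form diag(1,1,1,1,1,1).

Boundary ∂_3: C_3 → C_2 sends each 3-simplex σ to the alternating sum Σ_i (−1)^i (σ with its i-th vertex removed). For instance
  ∂[0,1,3,4] = [1,3,4] − [0,3,4] + [0,1,4] − [0,1,3],
  ∂[0,1,2,3] = [1,2,3] − [0,2,3] + [0,1,3] − [0,1,2].
This gives a 10×5 integer matrix of rank 4; reducing to Smith normal form yields diagonal entries (1,1,1,1).

Now H_k = ker ∂_k / im ∂_{k+1}, so:

  H_1: rank ker ∂_1 − rank ∂_2 = (10 − 4) − 6 = 0, and the invariant factors of ∂_2 are all 1, so H_1 ≅ 0.

H_1 = 0.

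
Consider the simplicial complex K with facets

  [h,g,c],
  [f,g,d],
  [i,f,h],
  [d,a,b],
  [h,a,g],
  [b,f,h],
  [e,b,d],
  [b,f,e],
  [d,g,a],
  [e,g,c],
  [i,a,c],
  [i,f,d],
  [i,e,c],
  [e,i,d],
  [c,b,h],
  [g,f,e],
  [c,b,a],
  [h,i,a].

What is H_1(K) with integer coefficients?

H_1 = Z ⊕ Z/2.

We work with the vertex ordering a < b < c < d < e < f < g < h < i. The simplices of K, each written with vertices in increasing order, are:

  0-simplices (9): a, b, c, d, e, f, g, h, i
  1-simplices (27): ab, ac, ad, ag, ah, ai, bc, bd, be, bf, bh, ce, cg, ch, ci, de, df, dg, di, ef, eg, ei, fg, fh, fi, gh, hi
  2-simplices (18): abc, abd, aci, adg, agh, ahi, bch, bde, bef, bfh, ceg, cei, cgh, dei, dfg, dfi, efg, fhi

Hence C_0 ≅ Z^9, C_1 ≅ Z^27, C_2 ≅ Z^18.

∂_1: C_1 → C_0 sends each edge [p,q] (with p < q) to q − p. For instance
  ∂eg = g − e.
As a 9×27 matrix over Z this has rank 8, with invariant factors (1,1,1,1,1,1,1,1).

Boundary ∂_2: C_2 → C_1 maps a triangle to the signed sum of its edges. For instance
  ∂dei = ei − di + de,
  ∂aci = ci − ai + ac.
As a 27×18 matrix over Z this has rank 18, with invariant factors (1,1,1,1,1,1,1,1,1,1,1,1,1,1,1,1,1,2).

Reading off H_k = ker ∂_k / im ∂_{k+1}:

  H_1: rank ker ∂_1 − rank ∂_2 = (27 − 8) − 18 = 1, and ∂_2 has invariant factor 2 > 1, so H_1 = Z ⊕ Z/2.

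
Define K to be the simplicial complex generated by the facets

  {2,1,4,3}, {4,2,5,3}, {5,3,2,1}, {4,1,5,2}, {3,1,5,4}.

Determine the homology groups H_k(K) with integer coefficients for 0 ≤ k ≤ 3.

Order the vertices as 1 < 2 < 3 < 4 < 5. Listing each simplex with vertices in this order, K has dimension 3 with simplices:

  0-simplices (5): [1], [2], [3], [4], [5]
  1-simplices (10): [1,2], [1,3], [1,4], [1,5], [2,3], [2,4], [2,5], [3,4], [3,5], [4,5]
  2-simplices (10): [1,2,3], [1,2,4], [1,2,5], [1,3,4], [1,3,5], [1,4,5], [2,3,4], [2,3,5], [2,4,5], [3,4,5]
  3-simplices (5): [1,2,3,4], [1,2,3,5], [1,2,4,5], [1,3,4,5], [2,3,4,5]

so the chain groups are C_0 ≅ Z^5, C_1 ≅ Z^10, C_2 ≅ Z^10, C_3 ≅ Z^5.

The boundary map ∂_1: C_1 → C_0 maps an edge to its endpoints' difference, ∂[p,q] = q − p.
This gives a 5×10 integer matrix of rank 4; reducing to Smith normal form yields diagonal entries (1,1,1,1).

The boundary map ∂_2: C_2 → C_1 sends each 2-simplex [p,q,r] to [q,r] − [p,r] + [p,q]. For instance
  ∂[2,3,4] = [3,4] − [2,4] + [2,3],
  ∂[1,2,5] = [2,5] − [1,5] + [1,2].
As a 10×10 matrix over Z this has rank 6, with invariant factors (1,1,1,1,1,1).

∂_3: C_3 → C_2 sends each 3-simplex σ to the alternating sum Σ_i (−1)^i (σ with its i-th vertex removed). For instance
  ∂[1,2,4,5] = [2,4,5] − [1,4,5] + [1,2,5] − [1,2,4],
  ∂[1,2,3,4] = [2,3,4] − [1,3,4] + [1,2,4] − [1,2,3].
The resulting 10×5 matrix has rank 4, and its Smith normal form has invariant factors (1,1,1,1).

Computing H_k = (kernel of ∂_k) / (image of ∂_{k+1}):

  H_0: rank C_0 − rank ∂_1 = 5 − 4 = 1, and the invariant factors of ∂_1 are all 1, so H_0 ≅ Z.
  H_1: rank ker ∂_1 − rank ∂_2 = (10 − 4) − 6 = 0, and the invariant factors of ∂_2 are all 1, so H_1 ≅ 0.
  H_2: rank ker ∂_2 − rank ∂_3 = (10 − 6) − 4 = 0, and the invariant factors of ∂_3 are all 1, so H_2 ≅ 0.
  H_3: rank ker ∂_3 − rank ∂_4 = (5 − 4) − 0 = 1, and there is no ∂_4, so H_3 ≅ Z.

H_0 ≅ Z,  H_1 = 0,  H_2 = 0,  H_3 ≅ Z.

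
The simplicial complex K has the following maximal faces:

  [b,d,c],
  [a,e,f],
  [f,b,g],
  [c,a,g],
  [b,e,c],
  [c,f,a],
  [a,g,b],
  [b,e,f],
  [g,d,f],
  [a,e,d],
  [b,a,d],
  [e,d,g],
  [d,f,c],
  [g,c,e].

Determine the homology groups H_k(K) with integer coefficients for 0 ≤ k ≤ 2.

K has 7 vertices, 21 edges, 14 triangles.
rank ∂_0 = 0, rank ∂_1 = 6 ⇒ b_0 = 7 − 0 − 6 = 1; all invariant factors of ∂_1 are 1 so no torsion. So H_0 ≅ Z.
rank ∂_1 = 6, rank ∂_2 = 13 ⇒ b_1 = 21 − 6 − 13 = 2; all invariant factors of ∂_2 are 1 so no torsion. So H_1 ≅ Z^2.
rank ∂_2 = 13, rank ∂_3 = 0 ⇒ b_2 = 14 − 13 − 0 = 1. So H_2 ≅ Z.

H_0 ≅ Z,  H_1 ≅ Z^2,  H_2 ≅ Z.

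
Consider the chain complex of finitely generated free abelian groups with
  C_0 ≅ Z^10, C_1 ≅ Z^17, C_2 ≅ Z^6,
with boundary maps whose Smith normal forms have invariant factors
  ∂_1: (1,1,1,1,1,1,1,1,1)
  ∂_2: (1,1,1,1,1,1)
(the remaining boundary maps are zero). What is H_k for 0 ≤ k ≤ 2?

H_0 ≅ Z,  H_1 ≅ Z^2,  H_2 = 0.

H_0: b_0 = 10 − 0 − 9 = 1; torsion from ∂_1 factors > 1: none. So H_0 ≅ Z.
H_1: b_1 = 17 − 9 − 6 = 2; torsion from ∂_2 factors > 1: none. So H_1 ≅ Z^2.
H_2: b_2 = 6 − 6 − 0 = 0; torsion from ∂_3 factors > 1: none. So H_2 ≅ 0.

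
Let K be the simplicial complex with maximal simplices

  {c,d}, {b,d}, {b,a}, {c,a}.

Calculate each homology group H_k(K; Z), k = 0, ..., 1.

K has 4 vertices, 4 edges.
rank ∂_0 = 0, rank ∂_1 = 3 ⇒ b_0 = 4 − 0 − 3 = 1; all invariant factors of ∂_1 are 1 so no torsion. So H_0 = Z.
rank ∂_1 = 3, rank ∂_2 = 0 ⇒ b_1 = 4 − 3 − 0 = 1. So H_1 = Z.

H_0 ≅ Z,  H_1 ≅ Z.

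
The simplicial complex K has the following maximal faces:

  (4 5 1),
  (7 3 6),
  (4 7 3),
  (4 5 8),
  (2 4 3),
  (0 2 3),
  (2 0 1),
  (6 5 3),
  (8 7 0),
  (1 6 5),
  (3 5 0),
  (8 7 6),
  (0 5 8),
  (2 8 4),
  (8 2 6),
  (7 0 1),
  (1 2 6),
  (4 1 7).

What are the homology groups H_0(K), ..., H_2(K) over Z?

We work with the vertex ordering 0 < 1 < 2 < 3 < 4 < 5 < 6 < 7 < 8. The simplices of K, each written with vertices in increasing order, are:

  0-simplices (9): [0], [1], [2], [3], [4], [5], [6], [7], [8]
  1-simplices (27): (27 of them)
  2-simplices (18): [0,1,2], [0,1,7], [0,2,3], [0,3,5], [0,5,8], [0,7,8], [1,2,6], [1,4,5], [1,4,7], [1,5,6], [2,3,4], [2,4,8], [2,6,8], [3,4,7], [3,5,6], [3,6,7], [4,5,8], [6,7,8]

so the chain groups are C_0 ≅ Z^9, C_1 ≅ Z^27, C_2 ≅ Z^18.

∂_1: C_1 → C_0 is given by ∂[p,q] = [q] − [p]. For instance
  ∂[3,6] = [6] − [3].
The 9×27 boundary matrix has rank 8 and Smith normal form diag(1,1,1,1,1,1,1,1).

Boundary ∂_2: C_2 → C_1 acts by ∂[p,q,r] = [q,r] − [p,r] + [p,q]. For instance
  ∂[1,2,6] = [2,6] − [1,6] + [1,2],
  ∂[0,2,3] = [2,3] − [0,3] + [0,2].
The 27×18 boundary matrix has rank 17 and Smith normal form diag(1,1,1,1,1,1,1,1,1,1,1,1,1,1,1,1,1).

Now H_k = ker ∂_k / im ∂_{k+1}, so:

  H_0: rank C_0 − rank ∂_1 = 9 − 8 = 1, and the invariant factors of ∂_1 are all 1, so H_0 ≅ Z.
  H_1: rank ker ∂_1 − rank ∂_2 = (27 − 8) − 17 = 2, and the invariant factors of ∂_2 are all 1, so H_1 ≅ Z^2.
  H_2: rank ker ∂_2 − rank ∂_3 = (18 − 17) − 0 = 1, and there is no ∂_3, so H_2 ≅ Z.

(K is a triangulation of the torus T^2.)

H_0 = Z,  H_1 = Z^2,  H_2 = Z.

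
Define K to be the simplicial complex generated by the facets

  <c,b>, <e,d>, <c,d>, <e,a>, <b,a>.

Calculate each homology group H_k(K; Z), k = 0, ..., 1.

H_0 ≅ Z,  H_1 ≅ Z.

Take the total order a < b < c < d < e on the vertex set. Then K (dimension 1) consists of the simplices:

  0-simplices (5): a, b, c, d, e
  1-simplices (5): ab, ae, bc, cd, de

Hence C_0 ≅ Z^5, C_1 ≅ Z^5.

The boundary map ∂_1: C_1 → C_0 maps an edge to its endpoints' difference, ∂[p,q] = q − p.
As a 5×5 matrix over Z this has rank 4, with invariant factors (1,1,1,1).

Reading off H_k = ker ∂_k / im ∂_{k+1}:

  H_0: rank C_0 − rank ∂_1 = 5 − 4 = 1, and the invariant factors of ∂_1 are all 1, so H_0 ≅ Z.
  H_1: rank ker ∂_1 − rank ∂_2 = (5 − 4) − 0 = 1, and there is no ∂_2, so H_1 ≅ Z.

As a check, the Euler characteristic is 5 − 5 = 0, which agrees with 1 − 1 = 0.
(K is a triangulation of the circle S^1.)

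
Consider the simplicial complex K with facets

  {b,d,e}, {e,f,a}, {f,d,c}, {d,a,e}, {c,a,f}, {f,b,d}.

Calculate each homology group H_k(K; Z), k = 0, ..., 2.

Take the total order a < b < c < d < e < f on the vertex set. Then K (dimension 2) consists of the simplices:

  0-simplices (6): a, b, c, d, e, f
  1-simplices (12): ac, ad, ae, af, bd, be, bf, cd, cf, de, df, ef
  2-simplices (6): acf, ade, aef, bde, bdf, cdf

Hence C_0 ≅ Z^6, C_1 ≅ Z^12, C_2 ≅ Z^6.

The boundary map ∂_1: C_1 → C_0 maps an edge to its endpoints' difference, ∂[p,q] = q − p. For instance
  ∂de = e − d.
As a 6×12 matrix over Z this has rank 5, with invariant factors (1,1,1,1,1).

∂_2: C_2 → C_1 acts by ∂[p,q,r] = [q,r] − [p,r] + [p,q]. For instance
  ∂ade = de − ae + ad,
  ∂bdf = df − bf + bd.
This gives a 12×6 integer matrix of rank 6; reducing to Smith normal form yields diagonal entries (1,1,1,1,1,1).

From H_k ≅ ker(∂_k) / im(∂_{k+1}) we obtain:

  H_0: rank C_0 − rank ∂_1 = 6 − 5 = 1, and the invariant factors of ∂_1 are all 1, so H_0 = Z.
  H_1: rank ker ∂_1 − rank ∂_2 = (12 − 5) − 6 = 1, and the invariant factors of ∂_2 are all 1, so H_1 = Z.
  H_2: rank ker ∂_2 − rank ∂_3 = (6 − 6) − 0 = 0, and there is no ∂_3, so H_2 = 0.

H_0 ≅ Z,  H_1 ≅ Z,  H_2 = 0.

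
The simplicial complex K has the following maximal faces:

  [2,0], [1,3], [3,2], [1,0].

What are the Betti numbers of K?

K has 4 vertices, 4 edges.
rank ∂_0 = 0, rank ∂_1 = 3 ⇒ b_0 = 4 − 0 − 3 = 1; all invariant factors of ∂_1 are 1 so no torsion. So H_0 = Z.
rank ∂_1 = 3, rank ∂_2 = 0 ⇒ b_1 = 4 − 3 − 0 = 1. So H_1 = Z.

b_0 = 1, b_1 = 1.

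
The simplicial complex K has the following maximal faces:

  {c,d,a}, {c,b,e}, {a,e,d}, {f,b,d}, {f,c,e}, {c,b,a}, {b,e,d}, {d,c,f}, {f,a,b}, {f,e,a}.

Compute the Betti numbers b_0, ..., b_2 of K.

Order the vertices as a < b < c < d < e < f. Listing each simplex with vertices in this order, K has dimension 2 with simplices:

  0-simplices (6): a, b, c, d, e, f
  1-simplices (15): ab, ac, ad, ae, af, bc, bd, be, bf, cd, ce, cf, de, df, ef
  2-simplices (10): abc, abf, acd, ade, aef, bce, bde, bdf, cdf, cef

Hence C_0 ≅ Z^6, C_1 ≅ Z^15, C_2 ≅ Z^10.

The boundary map ∂_1: C_1 → C_0 sends each edge [p,q] (with p < q) to q − p. For instance
  ∂be = e − b.
As a 6×15 matrix over Z this has rank 5, with invariant factors (1,1,1,1,1).

Boundary ∂_2: C_2 → C_1 maps a triangle to the signed sum of its edges. For instance
  ∂aef = ef − af + ae,
  ∂cdf = df − cf + cd.
The resulting 15×10 matrix has rank 10, and its Smith normal form has invariant factors (1,1,1,1,1,1,1,1,1,2).

Now H_k = ker ∂_k / im ∂_{k+1}, so:

  H_0: rank C_0 − rank ∂_1 = 6 − 5 = 1, and the invariant factors of ∂_1 are all 1, so H_0 ≅ Z.
  H_1: rank ker ∂_1 − rank ∂_2 = (15 − 5) − 10 = 0, and ∂_2 has invariant factor 2 > 1, so H_1 ≅ Z/2.
  H_2: rank ker ∂_2 − rank ∂_3 = (10 − 10) − 0 = 0, and there is no ∂_3, so H_2 ≅ 0.

Hence the Betti numbers are b_0 = 1, b_1 = 0, b_2 = 0.

b_0 = 1, b_1 = 0, b_2 = 0.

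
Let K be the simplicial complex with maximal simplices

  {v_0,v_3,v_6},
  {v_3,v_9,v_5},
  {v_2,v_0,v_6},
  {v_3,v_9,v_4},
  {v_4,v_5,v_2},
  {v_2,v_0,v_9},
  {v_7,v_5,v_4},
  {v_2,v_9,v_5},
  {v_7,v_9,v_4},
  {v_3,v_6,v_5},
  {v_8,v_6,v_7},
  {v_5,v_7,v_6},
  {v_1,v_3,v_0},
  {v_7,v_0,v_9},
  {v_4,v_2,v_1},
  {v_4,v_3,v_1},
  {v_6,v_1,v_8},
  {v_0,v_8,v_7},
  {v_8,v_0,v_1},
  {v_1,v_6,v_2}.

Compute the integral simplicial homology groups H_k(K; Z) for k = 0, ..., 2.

K has 10 vertices, 30 edges, 20 triangles.
rank ∂_0 = 0, rank ∂_1 = 9 ⇒ b_0 = 10 − 0 − 9 = 1; all invariant factors of ∂_1 are 1 so no torsion. So H_0 ≅ Z.
rank ∂_1 = 9, rank ∂_2 = 20 ⇒ b_1 = 30 − 9 − 20 = 1; ∂_2 has invariant factor(s) [2] giving torsion. So H_1 ≅ Z ⊕ Z/2.
rank ∂_2 = 20, rank ∂_3 = 0 ⇒ b_2 = 20 − 20 − 0 = 0. So H_2 ≅ 0.

H_0 ≅ Z,  H_1 ≅ Z ⊕ Z/2,  H_2 = 0.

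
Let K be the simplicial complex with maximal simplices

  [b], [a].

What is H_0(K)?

H_0 = Z^2.

Take the total order a < b on the vertex set. Then K (dimension 0) consists of the simplices:

  0-simplices (2): a, b

Hence C_0 ≅ Z^2.

Reading off H_k = ker ∂_k / im ∂_{k+1}:

  H_0: rank C_0 − rank ∂_1 = 2 − 0 = 2, and there is no ∂_1, so H_0 ≅ Z^2.

(K is a triangulation of a set of 2 points.)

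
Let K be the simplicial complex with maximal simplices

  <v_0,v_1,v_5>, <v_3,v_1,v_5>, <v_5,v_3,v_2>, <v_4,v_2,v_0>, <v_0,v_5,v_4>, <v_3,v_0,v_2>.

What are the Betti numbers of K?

b_0 = 1, b_1 = 1, b_2 = 0.

We work with the vertex ordering v_0 < v_1 < v_2 < v_3 < v_4 < v_5. The simplices of K, each written with vertices in increasing order, are:

  0-simplices (6): [v_0], [v_1], [v_2], [v_3], [v_4], [v_5]
  1-simplices (12): [v_0,v_1], [v_0,v_2], [v_0,v_3], [v_0,v_4], [v_0,v_5], [v_1,v_3], [v_1,v_5], [v_2,v_3], [v_2,v_4], [v_2,v_5], [v_3,v_5], [v_4,v_5]
  2-simplices (6): [v_0,v_1,v_5], [v_0,v_2,v_3], [v_0,v_2,v_4], [v_0,v_4,v_5], [v_1,v_3,v_5], [v_2,v_3,v_5]

so the chain groups are C_0 ≅ Z^6, C_1 ≅ Z^12, C_2 ≅ Z^6.

The boundary map ∂_1: C_1 → C_0 sends each edge [p,q] (with p < q) to q − p. For instance
  ∂[v_1,v_5] = [v_5] − [v_1].
The resulting 6×12 matrix has rank 5, and its Smith normal form has invariant factors (1,1,1,1,1).

Boundary ∂_2: C_2 → C_1 acts by ∂[p,q,r] = [q,r] − [p,r] + [p,q]. For instance
  ∂[v_0,v_2,v_3] = [v_2,v_3] − [v_0,v_3] + [v_0,v_2],
  ∂[v_2,v_3,v_5] = [v_3,v_5] − [v_2,v_5] + [v_2,v_3].
As a 12×6 matrix over Z this has rank 6, with invariant factors (1,1,1,1,1,1).

Reading off H_k = ker ∂_k / im ∂_{k+1}:

  H_0: rank C_0 − rank ∂_1 = 6 − 5 = 1, and the invariant factors of ∂_1 are all 1, so H_0 = Z.
  H_1: rank ker ∂_1 − rank ∂_2 = (12 − 5) − 6 = 1, and the invariant factors of ∂_2 are all 1, so H_1 = Z.
  H_2: rank ker ∂_2 − rank ∂_3 = (6 − 6) − 0 = 0, and there is no ∂_3, so H_2 = 0.

As a check, the Euler characteristic is 6 − 12 + 6 = 0, which agrees with 1 − 1 + 0 = 0.

Hence the Betti numbers are b_0 = 1, b_1 = 1, b_2 = 0.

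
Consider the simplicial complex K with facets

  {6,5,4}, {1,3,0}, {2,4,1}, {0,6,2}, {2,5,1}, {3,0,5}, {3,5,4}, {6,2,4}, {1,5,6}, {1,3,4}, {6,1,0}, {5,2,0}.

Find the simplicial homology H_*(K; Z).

We work with the vertex ordering 0 < 1 < 2 < 3 < 4 < 5 < 6. The simplices of K, each written with vertices in increasing order, are:

  0-simplices (7): [0], [1], [2], [3], [4], [5], [6]
  1-simplices (18): [0,1], [0,2], [0,3], [0,5], [0,6], [1,2], [1,3], [1,4], [1,5], [1,6], [2,4], [2,5], [2,6], [3,4], [3,5], [4,5], [4,6], [5,6]
  2-simplices (12): [0,1,3], [0,1,6], [0,2,5], [0,2,6], [0,3,5], [1,2,4], [1,2,5], [1,3,4], [1,5,6], [2,4,6], [3,4,5], [4,5,6]

Hence C_0 ≅ Z^7, C_1 ≅ Z^18, C_2 ≅ Z^12.

The boundary map ∂_1: C_1 → C_0 sends each edge [p,q] (with p < q) to q − p.
The 7×18 boundary matrix has rank 6 and Smith normal form diag(1,1,1,1,1,1).

The boundary map ∂_2: C_2 → C_1 maps a triangle to the signed sum of its edges. For instance
  ∂[1,2,5] = [2,5] − [1,5] + [1,2],
  ∂[1,5,6] = [5,6] − [1,6] + [1,5].
The 18×12 boundary matrix has rank 12 and Smith normal form diag(1,1,1,1,1,1,1,1,1,1,1,2).

Now H_k = ker ∂_k / im ∂_{k+1}, so:

  H_0: rank C_0 − rank ∂_1 = 7 − 6 = 1, and the invariant factors of ∂_1 are all 1, so H_0 = Z.
  H_1: rank ker ∂_1 − rank ∂_2 = (18 − 6) − 12 = 0, and ∂_2 has invariant factor 2 > 1, so H_1 = Z/2.
  H_2: rank ker ∂_2 − rank ∂_3 = (12 − 12) − 0 = 0, and there is no ∂_3, so H_2 = 0.

H_0 = Z,  H_1 = Z/2,  H_2 = 0.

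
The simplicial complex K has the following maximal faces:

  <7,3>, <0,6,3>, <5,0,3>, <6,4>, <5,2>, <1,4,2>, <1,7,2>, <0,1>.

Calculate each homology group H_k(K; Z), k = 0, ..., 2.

H_0 = Z,  H_1 = Z^3,  H_2 = 0.

K has 8 vertices, 14 edges, 4 triangles.
rank ∂_0 = 0, rank ∂_1 = 7 ⇒ b_0 = 8 − 0 − 7 = 1; all invariant factors of ∂_1 are 1 so no torsion. So H_0 ≅ Z.
rank ∂_1 = 7, rank ∂_2 = 4 ⇒ b_1 = 14 − 7 − 4 = 3; all invariant factors of ∂_2 are 1 so no torsion. So H_1 ≅ Z^3.
rank ∂_2 = 4, rank ∂_3 = 0 ⇒ b_2 = 4 − 4 − 0 = 0. So H_2 ≅ 0.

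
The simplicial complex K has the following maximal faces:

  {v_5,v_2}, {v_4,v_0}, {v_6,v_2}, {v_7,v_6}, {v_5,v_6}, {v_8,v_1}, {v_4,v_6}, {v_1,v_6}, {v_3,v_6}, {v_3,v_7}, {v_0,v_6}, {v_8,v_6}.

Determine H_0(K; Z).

We work with the vertex ordering v_0 < v_1 < v_2 < v_3 < v_4 < v_5 < v_6 < v_7 < v_8. The simplices of K, each written with vertices in increasing order, are:

  0-simplices (9): [v_0], [v_1], [v_2], [v_3], [v_4], [v_5], [v_6], [v_7], [v_8]
  1-simplices (12): [v_0,v_4], [v_0,v_6], [v_1,v_6], [v_1,v_8], [v_2,v_5], [v_2,v_6], [v_3,v_6], [v_3,v_7], [v_4,v_6], [v_5,v_6], [v_6,v_7], [v_6,v_8]

so the chain groups are C_0 ≅ Z^9, C_1 ≅ Z^12.

Boundary ∂_1: C_1 → C_0 is given by ∂[p,q] = [q] − [p]. For instance
  ∂[v_1,v_6] = [v_6] − [v_1].
The resulting 9×12 matrix has rank 8, and its Smith normal form has invariant factors (1,1,1,1,1,1,1,1).

Reading off H_k = ker ∂_k / im ∂_{k+1}:

  H_0: rank C_0 − rank ∂_1 = 9 − 8 = 1, and the invariant factors of ∂_1 are all 1, so H_0 ≅ Z.

(K is a triangulation of a wedge of 4 circles.)

H_0 = Z.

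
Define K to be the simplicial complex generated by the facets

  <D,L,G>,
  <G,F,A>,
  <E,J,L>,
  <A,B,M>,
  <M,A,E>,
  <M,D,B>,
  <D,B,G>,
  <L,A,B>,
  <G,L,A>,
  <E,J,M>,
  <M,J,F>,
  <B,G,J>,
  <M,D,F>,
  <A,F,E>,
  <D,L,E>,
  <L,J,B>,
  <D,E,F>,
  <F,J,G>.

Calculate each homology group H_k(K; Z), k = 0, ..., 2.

K has 9 vertices, 27 edges, 18 triangles.
rank ∂_0 = 0, rank ∂_1 = 8 ⇒ b_0 = 9 − 0 − 8 = 1; all invariant factors of ∂_1 are 1 so no torsion. So H_0 ≅ Z.
rank ∂_1 = 8, rank ∂_2 = 18 ⇒ b_1 = 27 − 8 − 18 = 1; ∂_2 has invariant factor(s) [2] giving torsion. So H_1 ≅ Z ⊕ Z/2Z.
rank ∂_2 = 18, rank ∂_3 = 0 ⇒ b_2 = 18 − 18 − 0 = 0. So H_2 ≅ 0.

H_0 ≅ Z,  H_1 ≅ Z ⊕ Z/2Z,  H_2 = 0.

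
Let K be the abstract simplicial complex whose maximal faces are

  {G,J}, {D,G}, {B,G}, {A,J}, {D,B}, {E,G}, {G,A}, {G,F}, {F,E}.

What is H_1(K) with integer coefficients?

We work with the vertex ordering A < B < D < E < F < G < J. The simplices of K, each written with vertices in increasing order, are:

  0-simplices (7): A, B, D, E, F, G, J
  1-simplices (9): AG, AJ, BD, BG, DG, EF, EG, FG, GJ

giving chain groups C_0 ≅ Z^7, C_1 ≅ Z^9.

Boundary ∂_1: C_1 → C_0 sends each edge [p,q] (with p < q) to q − p.
The resulting 7×9 matrix has rank 6, and its Smith normal form has invariant factors (1,1,1,1,1,1).

Reading off H_k = ker ∂_k / im ∂_{k+1}:

  H_1: rank ker ∂_1 − rank ∂_2 = (9 − 6) − 0 = 3, and there is no ∂_2, so H_1 ≅ Z^3.

H_1 ≅ Z^3.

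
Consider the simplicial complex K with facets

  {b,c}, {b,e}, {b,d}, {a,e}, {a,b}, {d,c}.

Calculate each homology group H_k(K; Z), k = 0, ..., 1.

H_0 ≅ Z,  H_1 ≅ Z^2.

Fix the vertex order a < b < c < d < e and write every simplex with vertices in increasing order. Then dim K = 1 and the simplices of K are:

  0-simplices (5): a, b, c, d, e
  1-simplices (6): ab, ae, bc, bd, be, cd

so the chain groups are C_0 ≅ Z^5, C_1 ≅ Z^6.

Boundary ∂_1: C_1 → C_0 sends each edge [p,q] (with p < q) to q − p.
The 5×6 boundary matrix has rank 4 and Smith normal form diag(1,1,1,1).

Computing H_k = (kernel of ∂_k) / (image of ∂_{k+1}):

  H_0: rank C_0 − rank ∂_1 = 5 − 4 = 1, and the invariant factors of ∂_1 are all 1, so H_0 ≅ Z.
  H_1: rank ker ∂_1 − rank ∂_2 = (6 − 4) − 0 = 2, and there is no ∂_2, so H_1 ≅ Z^2.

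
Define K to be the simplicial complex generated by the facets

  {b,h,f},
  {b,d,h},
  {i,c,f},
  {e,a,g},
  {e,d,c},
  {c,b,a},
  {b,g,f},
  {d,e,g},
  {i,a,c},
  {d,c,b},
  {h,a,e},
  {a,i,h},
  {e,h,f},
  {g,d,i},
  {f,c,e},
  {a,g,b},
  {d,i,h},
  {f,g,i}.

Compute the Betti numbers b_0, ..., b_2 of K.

b_0 = 1, b_1 = 2, b_2 = 1.

Take the total order a < b < c < d < e < f < g < h < i on the vertex set. Then K (dimension 2) consists of the simplices:

  0-simplices (9): a, b, c, d, e, f, g, h, i
  1-simplices (27): ab, ac, ae, ag, ah, ai, bc, bd, bf, bg, bh, cd, ce, cf, ci, de, dg, dh, di, ef, eg, eh, fg, fh, fi, gi, hi
  2-simplices (18): abc, abg, aci, aeg, aeh, ahi, bcd, bdh, bfg, bfh, cde, cef, cfi, deg, dgi, dhi, efh, fgi

giving chain groups C_0 ≅ Z^9, C_1 ≅ Z^27, C_2 ≅ Z^18.

Boundary ∂_1: C_1 → C_0 is given by ∂[p,q] = [q] − [p]. For instance
  ∂ac = c − a.
As a 9×27 matrix over Z this has rank 8, with invariant factors (1,1,1,1,1,1,1,1).

Boundary ∂_2: C_2 → C_1 acts by ∂[p,q,r] = [q,r] − [p,r] + [p,q]. For instance
  ∂bfh = fh − bh + bf,
  ∂bfg = fg − bg + bf.
As a 27×18 matrix over Z this has rank 17, with invariant factors (1,1,1,1,1,1,1,1,1,1,1,1,1,1,1,1,1).

From H_k ≅ ker(∂_k) / im(∂_{k+1}) we obtain:

  H_0: rank C_0 − rank ∂_1 = 9 − 8 = 1, and the invariant factors of ∂_1 are all 1, so H_0 ≅ Z.
  H_1: rank ker ∂_1 − rank ∂_2 = (27 − 8) − 17 = 2, and the invariant factors of ∂_2 are all 1, so H_1 ≅ Z^2.
  H_2: rank ker ∂_2 − rank ∂_3 = (18 − 17) − 0 = 1, and there is no ∂_3, so H_2 ≅ Z.

As a check, the Euler characteristic is 9 − 27 + 18 = 0, which agrees with 1 − 2 + 1 = 0.
(K is a triangulation of the torus T^2.)

Hence the Betti numbers are b_0 = 1, b_1 = 2, b_2 = 1.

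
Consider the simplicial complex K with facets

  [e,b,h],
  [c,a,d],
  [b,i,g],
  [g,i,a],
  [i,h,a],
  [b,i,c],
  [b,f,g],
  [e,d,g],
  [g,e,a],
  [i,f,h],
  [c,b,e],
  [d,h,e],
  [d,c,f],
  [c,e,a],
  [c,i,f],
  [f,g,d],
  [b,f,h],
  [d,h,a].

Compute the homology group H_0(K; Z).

H_0 ≅ Z.

Take the total order a < b < c < d < e < f < g < h < i on the vertex set. Then K (dimension 2) consists of the simplices:

  0-simplices (9): a, b, c, d, e, f, g, h, i
  1-simplices (27): ac, ad, ae, ag, ah, ai, bc, be, bf, bg, bh, bi, cd, ce, cf, ci, de, df, dg, dh, eg, eh, fg, fh, fi, gi, hi
  2-simplices (18): acd, ace, adh, aeg, agi, ahi, bce, bci, beh, bfg, bfh, bgi, cdf, cfi, deg, deh, dfg, fhi

Hence C_0 ≅ Z^9, C_1 ≅ Z^27, C_2 ≅ Z^18.

Boundary ∂_1: C_1 → C_0 sends each edge [p,q] (with p < q) to q − p.
This gives a 9×27 integer matrix of rank 8; reducing to Smith normal form yields diagonal entries (1,1,1,1,1,1,1,1).

The boundary map ∂_2: C_2 → C_1 sends each 2-simplex [p,q,r] to [q,r] − [p,r] + [p,q]. For instance
  ∂bci = ci − bi + bc,
  ∂fhi = hi − fi + fh.
The resulting 27×18 matrix has rank 18, and its Smith normal form has invariant factors (1,1,1,1,1,1,1,1,1,1,1,1,1,1,1,1,1,2).

From H_k ≅ ker(∂_k) / im(∂_{k+1}) we obtain:

  H_0: rank C_0 − rank ∂_1 = 9 − 8 = 1, and the invariant factors of ∂_1 are all 1, so H_0 ≅ Z.

(K is a triangulation of the Klein bottle.)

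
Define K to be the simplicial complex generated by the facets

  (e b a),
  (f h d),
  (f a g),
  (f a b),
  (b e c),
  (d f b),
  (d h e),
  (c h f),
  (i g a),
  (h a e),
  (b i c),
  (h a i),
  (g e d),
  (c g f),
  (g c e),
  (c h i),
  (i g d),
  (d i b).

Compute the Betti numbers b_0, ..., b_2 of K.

b_0 = 1, b_1 = 2, b_2 = 1.

Take the total order a < b < c < d < e < f < g < h < i on the vertex set. Then K (dimension 2) consists of the simplices:

  0-simplices (9): a, b, c, d, e, f, g, h, i
  1-simplices (27): ab, ae, af, ag, ah, ai, bc, bd, be, bf, bi, ce, cf, cg, ch, ci, de, df, dg, dh, di, eg, eh, fg, fh, gi, hi
  2-simplices (18): abe, abf, aeh, afg, agi, ahi, bce, bci, bdf, bdi, ceg, cfg, cfh, chi, deg, deh, dfh, dgi

giving chain groups C_0 ≅ Z^9, C_1 ≅ Z^27, C_2 ≅ Z^18.

The boundary map ∂_1: C_1 → C_0 is given by ∂[p,q] = [q] − [p].
The resulting 9×27 matrix has rank 8, and its Smith normal form has invariant factors (1,1,1,1,1,1,1,1).

∂_2: C_2 → C_1 sends each 2-simplex [p,q,r] to [q,r] − [p,r] + [p,q]. For instance
  ∂chi = hi − ci + ch,
  ∂abf = bf − af + ab.
As a 27×18 matrix over Z this has rank 17, with invariant factors (1,1,1,1,1,1,1,1,1,1,1,1,1,1,1,1,1).

Reading off H_k = ker ∂_k / im ∂_{k+1}:

  H_0: rank C_0 − rank ∂_1 = 9 − 8 = 1, and the invariant factors of ∂_1 are all 1, so H_0 = Z.
  H_1: rank ker ∂_1 − rank ∂_2 = (27 − 8) − 17 = 2, and the invariant factors of ∂_2 are all 1, so H_1 = Z^2.
  H_2: rank ker ∂_2 − rank ∂_3 = (18 − 17) − 0 = 1, and there is no ∂_3, so H_2 = Z.

Hence the Betti numbers are b_0 = 1, b_1 = 2, b_2 = 1.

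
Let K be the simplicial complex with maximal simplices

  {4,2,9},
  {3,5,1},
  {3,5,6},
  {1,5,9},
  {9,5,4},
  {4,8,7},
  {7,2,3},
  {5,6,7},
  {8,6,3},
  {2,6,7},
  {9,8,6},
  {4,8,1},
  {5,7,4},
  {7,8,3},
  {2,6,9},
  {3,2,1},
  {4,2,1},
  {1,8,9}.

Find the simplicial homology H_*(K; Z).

H_0 ≅ Z,  H_1 ≅ Z ⊕ Z/2Z,  H_2 = 0.

Fix the vertex order 1 < 2 < 3 < 4 < 5 < 6 < 7 < 8 < 9 and write every simplex with vertices in increasing order. Then dim K = 2 and the simplices of K are:

  0-simplices (9): [1], [2], [3], [4], [5], [6], [7], [8], [9]
  1-simplices (27): (27 of them)
  2-simplices (18): [1,2,3], [1,2,4], [1,3,5], [1,4,8], [1,5,9], [1,8,9], [2,3,7], [2,4,9], [2,6,7], [2,6,9], [3,5,6], [3,6,8], [3,7,8], [4,5,7], [4,5,9], [4,7,8], [5,6,7], [6,8,9]

so the chain groups are C_0 ≅ Z^9, C_1 ≅ Z^27, C_2 ≅ Z^18.

∂_1: C_1 → C_0 is given by ∂[p,q] = [q] − [p].
The resulting 9×27 matrix has rank 8, and its Smith normal form has invariant factors (1,1,1,1,1,1,1,1).

∂_2: C_2 → C_1 acts by ∂[p,q,r] = [q,r] − [p,r] + [p,q]. For instance
  ∂[3,6,8] = [6,8] − [3,8] + [3,6],
  ∂[4,5,9] = [5,9] − [4,9] + [4,5].
The 27×18 boundary matrix has rank 18 and Smith normal form diag(1,1,1,1,1,1,1,1,1,1,1,1,1,1,1,1,1,2).

From H_k ≅ ker(∂_k) / im(∂_{k+1}) we obtain:

  H_0: rank C_0 − rank ∂_1 = 9 − 8 = 1, and the invariant factors of ∂_1 are all 1, so H_0 ≅ Z.
  H_1: rank ker ∂_1 − rank ∂_2 = (27 − 8) − 18 = 1, and ∂_2 has invariant factor 2 > 1, so H_1 ≅ Z ⊕ Z/2Z.
  H_2: rank ker ∂_2 − rank ∂_3 = (18 − 18) − 0 = 0, and there is no ∂_3, so H_2 ≅ 0.

As a check, the Euler characteristic is 9 − 27 + 18 = 0, which agrees with 1 − 1 + 0 = 0.
(K is a triangulation of the Klein bottle.)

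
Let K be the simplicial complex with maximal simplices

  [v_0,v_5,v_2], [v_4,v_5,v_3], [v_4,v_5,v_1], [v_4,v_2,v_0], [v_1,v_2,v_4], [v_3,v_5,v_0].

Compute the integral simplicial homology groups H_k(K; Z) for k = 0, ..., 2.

Take the total order v_0 < v_1 < v_2 < v_3 < v_4 < v_5 on the vertex set. Then K (dimension 2) consists of the simplices:

  0-simplices (6): [v_0], [v_1], [v_2], [v_3], [v_4], [v_5]
  1-simplices (12): [v_0,v_2], [v_0,v_3], [v_0,v_4], [v_0,v_5], [v_1,v_2], [v_1,v_4], [v_1,v_5], [v_2,v_4], [v_2,v_5], [v_3,v_4], [v_3,v_5], [v_4,v_5]
  2-simplices (6): [v_0,v_2,v_4], [v_0,v_2,v_5], [v_0,v_3,v_5], [v_1,v_2,v_4], [v_1,v_4,v_5], [v_3,v_4,v_5]

Hence C_0 ≅ Z^6, C_1 ≅ Z^12, C_2 ≅ Z^6.

∂_1: C_1 → C_0 sends each edge [p,q] (with p < q) to q − p.
This gives a 6×12 integer matrix of rank 5; reducing to Smith normal form yields diagonal entries (1,1,1,1,1).

Boundary ∂_2: C_2 → C_1 acts by ∂[p,q,r] = [q,r] − [p,r] + [p,q]. For instance
  ∂[v_1,v_2,v_4] = [v_2,v_4] − [v_1,v_4] + [v_1,v_2],
  ∂[v_3,v_4,v_5] = [v_4,v_5] − [v_3,v_5] + [v_3,v_4].
The 12×6 boundary matrix has rank 6 and Smith normal form diag(1,1,1,1,1,1).

Reading off H_k = ker ∂_k / im ∂_{k+1}:

  H_0: rank C_0 − rank ∂_1 = 6 − 5 = 1, and the invariant factors of ∂_1 are all 1, so H_0 ≅ Z.
  H_1: rank ker ∂_1 − rank ∂_2 = (12 − 5) − 6 = 1, and the invariant factors of ∂_2 are all 1, so H_1 ≅ Z.
  H_2: rank ker ∂_2 − rank ∂_3 = (6 − 6) − 0 = 0, and there is no ∂_3, so H_2 ≅ 0.

(K is a triangulation of the cylinder S^1 x I.)

H_0 ≅ Z,  H_1 ≅ Z,  H_2 = 0.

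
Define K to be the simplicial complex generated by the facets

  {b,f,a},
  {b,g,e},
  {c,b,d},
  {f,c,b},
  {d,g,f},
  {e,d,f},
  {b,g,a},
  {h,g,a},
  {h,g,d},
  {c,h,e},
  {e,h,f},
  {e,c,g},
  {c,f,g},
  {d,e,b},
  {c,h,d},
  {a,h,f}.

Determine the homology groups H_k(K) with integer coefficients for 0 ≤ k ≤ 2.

Order the vertices as a < b < c < d < e < f < g < h. Listing each simplex with vertices in this order, K has dimension 2 with simplices:

  0-simplices (8): a, b, c, d, e, f, g, h
  1-simplices (24): ab, af, ag, ah, bc, bd, be, bf, bg, cd, ce, cf, cg, ch, de, df, dg, dh, ef, eg, eh, fg, fh, gh
  2-simplices (16): abf, abg, afh, agh, bcd, bcf, bde, beg, cdh, ceg, ceh, cfg, def, dfg, dgh, efh

Hence C_0 ≅ Z^8, C_1 ≅ Z^24, C_2 ≅ Z^16.

Boundary ∂_1: C_1 → C_0 maps an edge to its endpoints' difference, ∂[p,q] = q − p.
The resulting 8×24 matrix has rank 7, and its Smith normal form has invariant factors (1,1,1,1,1,1,1).

∂_2: C_2 → C_1 acts by ∂[p,q,r] = [q,r] − [p,r] + [p,q]. For instance
  ∂abg = bg − ag + ab,
  ∂abf = bf − af + ab.
The 24×16 boundary matrix has rank 15 and Smith normal form diag(1,1,1,1,1,1,1,1,1,1,1,1,1,1,1).

From H_k ≅ ker(∂_k) / im(∂_{k+1}) we obtain:

  H_0: rank C_0 − rank ∂_1 = 8 − 7 = 1, and the invariant factors of ∂_1 are all 1, so H_0 ≅ Z.
  H_1: rank ker ∂_1 − rank ∂_2 = (24 − 7) − 15 = 2, and the invariant factors of ∂_2 are all 1, so H_1 ≅ Z^2.
  H_2: rank ker ∂_2 − rank ∂_3 = (16 − 15) − 0 = 1, and there is no ∂_3, so H_2 ≅ Z.

As a check, the Euler characteristic is 8 − 24 + 16 = 0, which agrees with 1 − 2 + 1 = 0.

H_0 ≅ Z,  H_1 ≅ Z^2,  H_2 ≅ Z.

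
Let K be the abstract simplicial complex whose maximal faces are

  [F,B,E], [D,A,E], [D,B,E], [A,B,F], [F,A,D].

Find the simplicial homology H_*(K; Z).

Take the total order A < B < D < E < F on the vertex set. Then K (dimension 2) consists of the simplices:

  0-simplices (5): A, B, D, E, F
  1-simplices (10): AB, AD, AE, AF, BD, BE, BF, DE, DF, EF
  2-simplices (5): ABF, ADE, ADF, BDE, BEF

Hence C_0 ≅ Z^5, C_1 ≅ Z^10, C_2 ≅ Z^5.

The boundary map ∂_1: C_1 → C_0 maps an edge to its endpoints' difference, ∂[p,q] = q − p.
The 5×10 boundary matrix has rank 4 and Smith normal form diag(1,1,1,1).

∂_2: C_2 → C_1 sends each 2-simplex [p,q,r] to [q,r] − [p,r] + [p,q]. For instance
  ∂ADF = DF − AF + AD,
  ∂ABF = BF − AF + AB.
The resulting 10×5 matrix has rank 5, and its Smith normal form has invariant factors (1,1,1,1,1).

Reading off H_k = ker ∂_k / im ∂_{k+1}:

  H_0: rank C_0 − rank ∂_1 = 5 − 4 = 1, and the invariant factors of ∂_1 are all 1, so H_0 = Z.
  H_1: rank ker ∂_1 − rank ∂_2 = (10 − 4) − 5 = 1, and the invariant factors of ∂_2 are all 1, so H_1 = Z.
  H_2: rank ker ∂_2 − rank ∂_3 = (5 − 5) − 0 = 0, and there is no ∂_3, so H_2 = 0.

H_0 ≅ Z,  H_1 ≅ Z,  H_2 = 0.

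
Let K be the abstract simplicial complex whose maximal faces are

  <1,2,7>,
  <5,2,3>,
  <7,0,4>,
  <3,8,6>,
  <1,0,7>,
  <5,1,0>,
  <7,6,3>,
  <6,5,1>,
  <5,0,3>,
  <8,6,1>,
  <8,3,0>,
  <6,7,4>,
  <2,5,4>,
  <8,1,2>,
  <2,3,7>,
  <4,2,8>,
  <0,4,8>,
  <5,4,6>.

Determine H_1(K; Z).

H_1 ≅ Z^2.

Take the total order 0 < 1 < 2 < 3 < 4 < 5 < 6 < 7 < 8 on the vertex set. Then K (dimension 2) consists of the simplices:

  0-simplices (9): [0], [1], [2], [3], [4], [5], [6], [7], [8]
  1-simplices (27): (27 of them)
  2-simplices (18): [0,1,5], [0,1,7], [0,3,5], [0,3,8], [0,4,7], [0,4,8], [1,2,7], [1,2,8], [1,5,6], [1,6,8], [2,3,5], [2,3,7], [2,4,5], [2,4,8], [3,6,7], [3,6,8], [4,5,6], [4,6,7]

giving chain groups C_0 ≅ Z^9, C_1 ≅ Z^27, C_2 ≅ Z^18.

∂_1: C_1 → C_0 is given by ∂[p,q] = [q] − [p]. For instance
  ∂[5,6] = [6] − [5].
This gives a 9×27 integer matrix of rank 8; reducing to Smith normal form yields diagonal entries (1,1,1,1,1,1,1,1).

∂_2: C_2 → C_1 maps a triangle to the signed sum of its edges. For instance
  ∂[1,2,7] = [2,7] − [1,7] + [1,2],
  ∂[1,6,8] = [6,8] − [1,8] + [1,6].
The 27×18 boundary matrix has rank 17 and Smith normal form diag(1,1,1,1,1,1,1,1,1,1,1,1,1,1,1,1,1).

Reading off H_k = ker ∂_k / im ∂_{k+1}:

  H_1: rank ker ∂_1 − rank ∂_2 = (27 − 8) − 17 = 2, and the invariant factors of ∂_2 are all 1, so H_1 ≅ Z^2.

(K is a triangulation of the torus T^2.)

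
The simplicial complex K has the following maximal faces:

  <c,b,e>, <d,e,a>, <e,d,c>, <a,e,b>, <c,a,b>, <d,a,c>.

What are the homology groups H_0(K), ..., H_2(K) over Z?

Fix the vertex order a < b < c < d < e and write every simplex with vertices in increasing order. Then dim K = 2 and the simplices of K are:

  0-simplices (5): a, b, c, d, e
  1-simplices (9): ab, ac, ad, ae, bc, be, cd, ce, de
  2-simplices (6): abc, abe, acd, ade, bce, cde

giving chain groups C_0 ≅ Z^5, C_1 ≅ Z^9, C_2 ≅ Z^6.

Boundary ∂_1: C_1 → C_0 maps an edge to its endpoints' difference, ∂[p,q] = q − p. For instance
  ∂be = e − b.
The 5×9 boundary matrix has rank 4 and Smith normal form diag(1,1,1,1).

∂_2: C_2 → C_1 acts by ∂[p,q,r] = [q,r] − [p,r] + [p,q]. For instance
  ∂abe = be − ae + ab,
  ∂abc = bc − ac + ab.
As a 9×6 matrix over Z this has rank 5, with invariant factors (1,1,1,1,1).

From H_k ≅ ker(∂_k) / im(∂_{k+1}) we obtain:

  H_0: rank C_0 − rank ∂_1 = 5 − 4 = 1, and the invariant factors of ∂_1 are all 1, so H_0 = Z.
  H_1: rank ker ∂_1 − rank ∂_2 = (9 − 4) − 5 = 0, and the invariant factors of ∂_2 are all 1, so H_1 = 0.
  H_2: rank ker ∂_2 − rank ∂_3 = (6 − 5) − 0 = 1, and there is no ∂_3, so H_2 = Z.

As a check, the Euler characteristic is 5 − 9 + 6 = 2, which agrees with 1 − 0 + 1 = 2.

H_0 = Z,  H_1 = 0,  H_2 = Z.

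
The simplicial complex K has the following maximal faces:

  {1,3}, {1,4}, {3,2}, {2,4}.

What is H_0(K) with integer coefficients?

Fix the vertex order 1 < 2 < 3 < 4 and write every simplex with vertices in increasing order. Then dim K = 1 and the simplices of K are:

  0-simplices (4): [1], [2], [3], [4]
  1-simplices (4): [1,3], [1,4], [2,3], [2,4]

Hence C_0 ≅ Z^4, C_1 ≅ Z^4.

Boundary ∂_1: C_1 → C_0 maps an edge to its endpoints' difference, ∂[p,q] = q − p.
As a 4×4 matrix over Z this has rank 3, with invariant factors (1,1,1).

From H_k ≅ ker(∂_k) / im(∂_{k+1}) we obtain:

  H_0: rank C_0 − rank ∂_1 = 4 − 3 = 1, and the invariant factors of ∂_1 are all 1, so H_0 ≅ Z.

H_0 ≅ Z.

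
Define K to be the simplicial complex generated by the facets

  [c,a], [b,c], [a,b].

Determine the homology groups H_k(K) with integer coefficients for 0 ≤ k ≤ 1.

H_0 ≅ Z,  H_1 ≅ Z.

Fix the vertex order a < b < c and write every simplex with vertices in increasing order. Then dim K = 1 and the simplices of K are:

  0-simplices (3): a, b, c
  1-simplices (3): ab, ac, bc

so the chain groups are C_0 ≅ Z^3, C_1 ≅ Z^3.

Boundary ∂_1: C_1 → C_0 maps an edge to its endpoints' difference, ∂[p,q] = q − p.
This gives a 3×3 integer matrix of rank 2; reducing to Smith normal form yields diagonal entries (1,1).

From H_k ≅ ker(∂_k) / im(∂_{k+1}) we obtain:

  H_0: rank C_0 − rank ∂_1 = 3 − 2 = 1, and the invariant factors of ∂_1 are all 1, so H_0 = Z.
  H_1: rank ker ∂_1 − rank ∂_2 = (3 − 2) − 0 = 1, and there is no ∂_2, so H_1 = Z.

As a check, the Euler characteristic is 3 − 3 = 0, which agrees with 1 − 1 = 0.
(K is a triangulation of the circle S^1.)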